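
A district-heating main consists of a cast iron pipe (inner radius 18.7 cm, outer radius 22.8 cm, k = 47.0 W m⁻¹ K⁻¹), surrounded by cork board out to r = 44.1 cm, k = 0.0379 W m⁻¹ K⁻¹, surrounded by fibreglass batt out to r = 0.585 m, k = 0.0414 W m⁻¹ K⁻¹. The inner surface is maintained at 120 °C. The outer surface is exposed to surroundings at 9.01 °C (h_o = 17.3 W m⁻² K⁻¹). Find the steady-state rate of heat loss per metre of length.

Q' = 28.7 W/m

Resistance network (inner→outer):
  R'_cast iron = ln(0.228/0.187)/(2πk) = 0.1982/(2π·47.0) = 6.713×10^-4 m·K/W
  R'_cork board = ln(0.441/0.228)/(2πk) = 0.6597/(2π·0.0379) = 2.770 m·K/W
  R'_fibreglass batt = ln(0.585/0.441)/(2πk) = 0.2826/(2π·0.0414) = 1.086 m·K/W
  R'_conv,out = 1/(2πr h) = 1/(2π·0.585·17.3) = 0.01573 m·K/W
ΣR = 6.713×10^-4 + 2.770 + 1.086 + 0.01573 = 3.872 m·K/W
Q' = ΔT/ΣR = (120 °C − 9.01 °C)/3.872 = 28.7 W/m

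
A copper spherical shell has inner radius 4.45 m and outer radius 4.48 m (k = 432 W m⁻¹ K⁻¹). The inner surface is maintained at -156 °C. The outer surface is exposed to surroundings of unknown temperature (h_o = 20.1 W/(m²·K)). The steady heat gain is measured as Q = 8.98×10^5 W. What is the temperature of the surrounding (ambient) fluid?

Sum the resistances:
  R_copper = (1/4.45 − 1/4.48)/(4πk) = 0.001505/(4π·432) = 2.772×10^-7 K/W
  R_conv,out = 1/(4πr²h) = 1/(4π·4.48²·20.1) = 1.973×10^-4 K/W
ΣR = 1.975×10^-4 K/W
ΔT = Q·ΣR = 8.98×10^5 × 1.975×10^-4 = 177.4 K
Heat flows inward, so T_out = T_in + ΔT = -156 + 177.4 = 21.4 °C

T_out = 21.4 °C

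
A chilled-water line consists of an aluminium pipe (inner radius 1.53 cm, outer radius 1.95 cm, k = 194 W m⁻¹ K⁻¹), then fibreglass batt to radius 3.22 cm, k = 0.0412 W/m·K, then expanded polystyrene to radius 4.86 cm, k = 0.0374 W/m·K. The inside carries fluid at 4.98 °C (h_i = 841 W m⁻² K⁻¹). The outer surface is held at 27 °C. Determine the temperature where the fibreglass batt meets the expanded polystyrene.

T = 16.6 °C

Series thermal resistances, inner to outer:
  R'_conv,in = 1/(2πr h) = 1/(2π·0.0153·841) = 0.01237 m·K/W
  R'_aluminium = ln(0.0195/0.0153)/(2πk) = 0.2426/(2π·194) = 1.990×10^-4 m·K/W
  R'_fibreglass batt = ln(0.0322/0.0195)/(2πk) = 0.5016/(2π·0.0412) = 1.937 m·K/W
  R'_expanded polystyrene = ln(0.0486/0.0322)/(2πk) = 0.4117/(2π·0.0374) = 1.752 m·K/W
ΣR = 0.01237 + 1.990×10^-4 + 1.937 + 1.752 = 3.702 m·K/W
Q' = ΔT/ΣR = (4.98 °C − 27 °C)/3.702 = -5.948 W/m
From the inner boundary to the fibreglass batt/expanded polystyrene interface, ΣR_partial = 1.950 m·K/W.
T_interface = T_in − Q'·ΣR_partial = 4.98 °C − (-5.948)(1.950) = 16.6 °C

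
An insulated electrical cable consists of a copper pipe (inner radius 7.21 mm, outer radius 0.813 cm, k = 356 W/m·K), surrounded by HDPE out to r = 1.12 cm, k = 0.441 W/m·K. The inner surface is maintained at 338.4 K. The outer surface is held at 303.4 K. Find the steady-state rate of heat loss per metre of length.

Resistance network (inner→outer):
  R'_copper = ln(0.00813/0.00721)/(2πk) = 0.1201/(2π·356) = 5.369×10^-5 m·K/W
  R'_HDPE = ln(0.0112/0.00813)/(2πk) = 0.3204/(2π·0.441) = 0.1156 m·K/W
ΣR = 5.369×10^-5 + 0.1156 = 0.1157 m·K/W
Q' = ΔT/ΣR = (338.4 K − 303.4 K)/0.1157 = 303 W/m

Q' = 303 W/m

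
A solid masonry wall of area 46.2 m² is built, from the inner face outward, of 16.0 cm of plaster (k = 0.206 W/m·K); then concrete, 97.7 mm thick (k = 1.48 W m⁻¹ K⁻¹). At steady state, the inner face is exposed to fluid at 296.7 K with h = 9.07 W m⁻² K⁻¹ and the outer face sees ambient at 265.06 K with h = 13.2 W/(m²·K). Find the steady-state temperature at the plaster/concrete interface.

T = 269.42 K

Series thermal resistances, inner to outer:
  R_conv,in = 1/(hA) = 1/(9.07·46.2) = 0.002386 K/W
  R_plaster = L/(kA) = 0.160/(0.206·46.2) = 0.01681 K/W
  R_concrete = L/(kA) = 0.0977/(1.48·46.2) = 0.001429 K/W
  R_conv,out = 1/(hA) = 1/(13.2·46.2) = 0.001640 K/W
ΣR = 0.002386 + 0.01681 + 0.001429 + 0.001640 = 0.02227 K/W
Q = ΔT/ΣR = (296.7 K − 265.06 K)/0.02227 = 1421 W
From the inner boundary to the plaster/concrete interface, ΣR_partial = 0.01920 K/W.
T_interface = T_in − Q·ΣR_partial = 296.7 K − (1421)(0.01920) = 269.42 K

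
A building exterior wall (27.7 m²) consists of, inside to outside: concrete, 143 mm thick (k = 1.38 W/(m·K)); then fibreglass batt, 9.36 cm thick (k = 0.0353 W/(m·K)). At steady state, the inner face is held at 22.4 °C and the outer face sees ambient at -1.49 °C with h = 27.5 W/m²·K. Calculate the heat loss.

Resistance network (inner→outer):
  R_concrete = L/(kA) = 0.143/(1.38·27.7) = 0.003741 K/W
  R_fibreglass batt = L/(kA) = 0.0936/(0.0353·27.7) = 0.09572 K/W
  R_conv,out = 1/(hA) = 1/(27.5·27.7) = 0.001313 K/W
ΣR = 0.003741 + 0.09572 + 0.001313 = 0.1008 K/W
Q = ΔT/ΣR = (22.4 °C − -1.49 °C)/0.1008 = 237 W

Q = 237 W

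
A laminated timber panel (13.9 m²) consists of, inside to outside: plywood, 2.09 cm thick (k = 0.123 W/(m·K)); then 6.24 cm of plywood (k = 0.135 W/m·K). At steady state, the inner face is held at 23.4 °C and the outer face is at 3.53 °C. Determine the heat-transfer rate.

Treat each layer as a resistance in series:
  R_plywood = L/(kA) = 0.0209/(0.123·13.9) = 0.01222 K/W
  R_plywood = L/(kA) = 0.0624/(0.135·13.9) = 0.03325 K/W
ΣR = 0.01222 + 0.03325 = 0.04547 K/W
Q = ΔT/ΣR = (23.4 °C − 3.53 °C)/0.04547 = 437 W

Q = 437 W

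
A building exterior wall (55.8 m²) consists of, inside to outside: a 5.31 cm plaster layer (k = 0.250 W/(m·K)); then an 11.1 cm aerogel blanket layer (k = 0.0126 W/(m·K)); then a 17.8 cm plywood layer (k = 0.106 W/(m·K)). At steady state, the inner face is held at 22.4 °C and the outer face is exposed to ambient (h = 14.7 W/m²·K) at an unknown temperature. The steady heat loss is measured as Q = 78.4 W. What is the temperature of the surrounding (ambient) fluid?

Sum the resistances:
  R_plaster = L/(kA) = 0.0531/(0.250·55.8) = 0.003806 K/W
  R_aerogel blanket = L/(kA) = 0.111/(0.0126·55.8) = 0.1579 K/W
  R_plywood = L/(kA) = 0.178/(0.106·55.8) = 0.03009 K/W
  R_conv,out = 1/(hA) = 1/(14.7·55.8) = 0.001219 K/W
ΣR = 0.1930 K/W
ΔT = Q·ΣR = 78.4 × 0.1930 = 15.13 K
Heat flows outward, so T_out = T_in − ΔT = 22.4 − 15.13 = 7.27 °C

T_out = 7.27 °C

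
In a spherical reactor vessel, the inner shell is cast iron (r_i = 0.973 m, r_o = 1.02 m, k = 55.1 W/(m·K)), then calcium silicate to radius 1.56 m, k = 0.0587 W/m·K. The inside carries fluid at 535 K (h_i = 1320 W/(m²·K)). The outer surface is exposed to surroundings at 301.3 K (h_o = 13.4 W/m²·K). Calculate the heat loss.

Series thermal resistances, inner to outer:
  R_conv,in = 1/(4πr²h) = 1/(4π·0.973²·1320) = 6.368×10^-5 K/W
  R_cast iron = (1/0.973 − 1/1.02)/(4πk) = 0.04736/(4π·55.1) = 6.839×10^-5 K/W
  R_calcium silicate = (1/1.02 − 1/1.56)/(4πk) = 0.3394/(4π·0.0587) = 0.4601 K/W
  R_conv,out = 1/(4πr²h) = 1/(4π·1.56²·13.4) = 0.002440 K/W
ΣR = 6.368×10^-5 + 6.839×10^-5 + 0.4601 + 0.002440 = 0.4627 K/W
Q = ΔT/ΣR = (535 K − 301.3 K)/0.4627 = 505 W

Q = 505 W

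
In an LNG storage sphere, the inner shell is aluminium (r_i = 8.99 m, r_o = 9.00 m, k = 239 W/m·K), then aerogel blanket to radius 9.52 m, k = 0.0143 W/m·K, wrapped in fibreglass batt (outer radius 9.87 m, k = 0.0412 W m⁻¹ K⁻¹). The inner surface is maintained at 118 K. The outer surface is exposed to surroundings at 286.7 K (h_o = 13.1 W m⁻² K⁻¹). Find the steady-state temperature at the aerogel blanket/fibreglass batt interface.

Resistance network (inner→outer):
  R_aluminium = (1/8.99 − 1/9.00)/(4πk) = 1.236×10^-4/(4π·239) = 4.115×10^-8 K/W
  R_aerogel blanket = (1/9.00 − 1/9.52)/(4πk) = 0.006069/(4π·0.0143) = 0.03377 K/W
  R_fibreglass batt = (1/9.52 − 1/9.87)/(4πk) = 0.003725/(4π·0.0412) = 0.007195 K/W
  R_conv,out = 1/(4πr²h) = 1/(4π·9.87²·13.1) = 6.236×10^-5 K/W
ΣR = 4.115×10^-8 + 0.03377 + 0.007195 + 6.236×10^-5 = 0.04103 K/W
Q = ΔT/ΣR = (118 K − 286.7 K)/0.04103 = -4112 W
From the inner boundary to the aerogel blanket/fibreglass batt interface, ΣR_partial = 0.03377 K/W.
T_interface = T_in − Q·ΣR_partial = 118 K − (-4112)(0.03377) = 256.9 K

T = 256.9 K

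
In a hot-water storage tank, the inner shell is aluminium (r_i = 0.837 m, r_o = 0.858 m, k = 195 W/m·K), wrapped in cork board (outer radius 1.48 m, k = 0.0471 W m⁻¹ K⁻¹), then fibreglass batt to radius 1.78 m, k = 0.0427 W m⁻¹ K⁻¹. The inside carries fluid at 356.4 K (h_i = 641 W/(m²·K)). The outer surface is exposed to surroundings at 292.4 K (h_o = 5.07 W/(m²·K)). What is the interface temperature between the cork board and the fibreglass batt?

T = 305.7 K

Resistance network (inner→outer):
  R_conv,in = 1/(4πr²h) = 1/(4π·0.837²·641) = 1.772×10^-4 K/W
  R_aluminium = (1/0.837 − 1/0.858)/(4πk) = 0.02924/(4π·195) = 1.193×10^-5 K/W
  R_cork board = (1/0.858 − 1/1.48)/(4πk) = 0.4898/(4π·0.0471) = 0.8276 K/W
  R_fibreglass batt = (1/1.48 − 1/1.78)/(4πk) = 0.1139/(4π·0.0427) = 0.2122 K/W
  R_conv,out = 1/(4πr²h) = 1/(4π·1.78²·5.07) = 0.004954 K/W
ΣR = 1.772×10^-4 + 1.193×10^-5 + 0.8276 + 0.2122 + 0.004954 = 1.045 K/W
Q = ΔT/ΣR = (356.4 K − 292.4 K)/1.045 = 61.24 W
From the inner boundary to the cork board/fibreglass batt interface, ΣR_partial = 0.8278 K/W.
T_interface = T_in − Q·ΣR_partial = 356.4 K − (61.24)(0.8278) = 305.7 K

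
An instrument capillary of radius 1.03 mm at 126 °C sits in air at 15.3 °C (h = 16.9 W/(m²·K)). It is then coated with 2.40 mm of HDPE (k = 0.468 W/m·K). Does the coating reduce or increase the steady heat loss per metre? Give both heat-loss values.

Critical radius for a cylinder: r_cr = k/h = 0.0277 m = 2.77 cm.
Outer radius after coating: r₂ = 0.00103 + 0.00240 = 0.00343 m.
Since r₁ < r_cr and r₂ ≤ r_cr, the coating moves toward the maximum at r_cr — heat loss rises.
Bare: R = 1/(2πr₁h) = 9.143 m·K/W; Q = 110.7/9.143 = 12.1 W/m.
Coated: R = R_cond + R_conv = 3.155 m·K/W; Q = 110.7/3.155 = 35.1 W/m.

increases: 12.1 → 35.1 W/m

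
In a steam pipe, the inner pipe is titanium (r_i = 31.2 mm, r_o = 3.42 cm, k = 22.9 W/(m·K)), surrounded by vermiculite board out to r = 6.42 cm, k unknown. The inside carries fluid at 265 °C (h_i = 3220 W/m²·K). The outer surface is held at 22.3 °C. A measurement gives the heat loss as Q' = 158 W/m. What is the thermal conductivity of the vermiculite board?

ΣR = ΔT/Q' = |265 − 22.3|/158 = 1.536 m·K/W
Known resistances:
  R'_conv,in = 1/(2πr h) = 1/(2π·0.0312·3220) = 0.001584 m·K/W
  R'_titanium = ln(0.0342/0.0312)/(2πk) = 0.09181/(2π·22.9) = 6.381×10^-4 m·K/W
R_vermiculite board = ΣR − ΣR_known = 1.536 − 0.002222 = 1.534 m·K/W
ln(r₂/r₁)/(2πk) = 1.534 ⇒ k = 0.6298/(2π·1.534) = 0.0653 W/m·K

k = 0.0653 W/m·K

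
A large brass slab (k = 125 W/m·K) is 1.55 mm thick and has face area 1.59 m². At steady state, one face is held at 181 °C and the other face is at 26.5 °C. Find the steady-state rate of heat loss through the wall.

Q = 1.98×10^7 W

Q = kA·ΔT/L = 125 × 1.59 × |181 °C − 26.5 °C| / 0.00155 = 1.98×10^7 W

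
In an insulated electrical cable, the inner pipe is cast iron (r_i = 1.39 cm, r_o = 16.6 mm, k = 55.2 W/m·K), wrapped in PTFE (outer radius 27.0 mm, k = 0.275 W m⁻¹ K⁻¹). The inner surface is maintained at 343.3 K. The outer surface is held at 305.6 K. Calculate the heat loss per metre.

Q' = 134 W/m

Resistance network (inner→outer):
  R'_cast iron = ln(0.0166/0.0139)/(2πk) = 0.1775/(2π·55.2) = 5.118×10^-4 m·K/W
  R'_PTFE = ln(0.0270/0.0166)/(2πk) = 0.4864/(2π·0.275) = 0.2815 m·K/W
ΣR = 5.118×10^-4 + 0.2815 = 0.2820 m·K/W
Q' = ΔT/ΣR = (343.3 K − 305.6 K)/0.2820 = 134 W/m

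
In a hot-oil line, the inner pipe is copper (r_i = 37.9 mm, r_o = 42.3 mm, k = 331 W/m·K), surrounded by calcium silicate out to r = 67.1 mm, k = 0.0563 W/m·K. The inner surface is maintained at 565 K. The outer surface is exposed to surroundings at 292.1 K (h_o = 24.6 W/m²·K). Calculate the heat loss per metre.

Treat each layer as a resistance in series:
  R'_copper = ln(0.0423/0.0379)/(2πk) = 0.1098/(2π·331) = 5.281×10^-5 m·K/W
  R'_calcium silicate = ln(0.0671/0.0423)/(2πk) = 0.4614/(2π·0.0563) = 1.304 m·K/W
  R'_conv,out = 1/(2πr h) = 1/(2π·0.0671·24.6) = 0.09642 m·K/W
ΣR = 5.281×10^-5 + 1.304 + 0.09642 = 1.400 m·K/W
Q' = ΔT/ΣR = (565 K − 292.1 K)/1.400 = 195 W/m

Q' = 195 W/m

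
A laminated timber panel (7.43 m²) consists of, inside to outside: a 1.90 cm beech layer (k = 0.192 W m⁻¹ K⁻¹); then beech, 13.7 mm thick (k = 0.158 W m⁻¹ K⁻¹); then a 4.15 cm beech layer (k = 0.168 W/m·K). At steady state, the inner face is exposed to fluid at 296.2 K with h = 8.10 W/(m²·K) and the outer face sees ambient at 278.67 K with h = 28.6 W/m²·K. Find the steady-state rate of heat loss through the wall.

Treat each layer as a resistance in series:
  R_conv,in = 1/(hA) = 1/(8.10·7.43) = 0.01662 K/W
  R_beech = L/(kA) = 0.0190/(0.192·7.43) = 0.01332 K/W
  R_beech = L/(kA) = 0.0137/(0.158·7.43) = 0.01167 K/W
  R_beech = L/(kA) = 0.0415/(0.168·7.43) = 0.03325 K/W
  R_conv,out = 1/(hA) = 1/(28.6·7.43) = 0.004706 K/W
ΣR = 0.01662 + 0.01332 + 0.01167 + 0.03325 + 0.004706 = 0.07957 K/W
Q = ΔT/ΣR = (296.2 K − 278.67 K)/0.07957 = 220 W

Q = 220 W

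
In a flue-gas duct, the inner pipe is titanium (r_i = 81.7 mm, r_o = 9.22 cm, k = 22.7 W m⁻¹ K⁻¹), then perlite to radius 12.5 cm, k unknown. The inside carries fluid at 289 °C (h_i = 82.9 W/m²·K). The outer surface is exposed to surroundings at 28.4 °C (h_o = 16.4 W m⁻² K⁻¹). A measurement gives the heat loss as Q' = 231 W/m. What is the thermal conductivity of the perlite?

k = 0.0472 W/m·K

ΣR = ΔT/Q' = |289 − 28.4|/231 = 1.128 m·K/W
Known resistances:
  R'_conv,in = 1/(2πr h) = 1/(2π·0.0817·82.9) = 0.02350 m·K/W
  R'_titanium = ln(0.0922/0.0817)/(2πk) = 0.1209/(2π·22.7) = 8.477×10^-4 m·K/W
  R'_conv,out = 1/(2πr h) = 1/(2π·0.125·16.4) = 0.07764 m·K/W
R_perlite = ΣR − ΣR_known = 1.128 − 0.1020 = 1.026 m·K/W
ln(r₂/r₁)/(2πk) = 1.026 ⇒ k = 0.3044/(2π·1.026) = 0.0472 W/m·K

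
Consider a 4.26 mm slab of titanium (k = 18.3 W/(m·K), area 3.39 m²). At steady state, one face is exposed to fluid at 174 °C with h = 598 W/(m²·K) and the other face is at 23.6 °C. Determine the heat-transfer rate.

Q = 268 kW

Series thermal resistances, inner to outer:
  R_conv,in = 1/(hA) = 1/(598·3.39) = 4.933×10^-4 K/W
  R_titanium = L/(kA) = 0.00426/(18.3·3.39) = 6.867×10^-5 K/W
ΣR = 4.933×10^-4 + 6.867×10^-5 = 5.620×10^-4 K/W
Q = ΔT/ΣR = (174 °C − 23.6 °C)/5.620×10^-4 = 2.68×10^5 W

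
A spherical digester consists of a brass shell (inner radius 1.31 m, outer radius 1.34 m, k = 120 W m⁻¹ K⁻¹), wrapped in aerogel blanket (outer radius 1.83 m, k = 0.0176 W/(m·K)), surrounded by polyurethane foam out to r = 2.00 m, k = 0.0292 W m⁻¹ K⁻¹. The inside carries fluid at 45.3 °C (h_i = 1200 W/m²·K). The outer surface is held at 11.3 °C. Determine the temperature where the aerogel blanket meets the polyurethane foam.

Treat each layer as a resistance in series:
  R_conv,in = 1/(4πr²h) = 1/(4π·1.31²·1200) = 3.864×10^-5 K/W
  R_brass = (1/1.31 − 1/1.34)/(4πk) = 0.01709/(4π·120) = 1.133×10^-5 K/W
  R_aerogel blanket = (1/1.34 − 1/1.83)/(4πk) = 0.1998/(4π·0.0176) = 0.9035 K/W
  R_polyurethane foam = (1/1.83 − 1/2.00)/(4πk) = 0.04645/(4π·0.0292) = 0.1266 K/W
ΣR = 3.864×10^-5 + 1.133×10^-5 + 0.9035 + 0.1266 = 1.030 K/W
Q = ΔT/ΣR = (45.3 °C − 11.3 °C)/1.030 = 33.01 W
From the inner boundary to the aerogel blanket/polyurethane foam interface, ΣR_partial = 0.9035 K/W.
T_interface = T_in − Q·ΣR_partial = 45.3 °C − (33.01)(0.9035) = 15.5 °C

T = 15.5 °C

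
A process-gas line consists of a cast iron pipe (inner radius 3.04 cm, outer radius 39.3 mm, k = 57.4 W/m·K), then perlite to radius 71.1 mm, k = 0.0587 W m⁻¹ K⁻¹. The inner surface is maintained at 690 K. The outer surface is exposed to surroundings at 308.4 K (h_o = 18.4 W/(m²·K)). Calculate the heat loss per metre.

Series thermal resistances, inner to outer:
  R'_cast iron = ln(0.0393/0.0304)/(2πk) = 0.2568/(2π·57.4) = 7.120×10^-4 m·K/W
  R'_perlite = ln(0.0711/0.0393)/(2πk) = 0.5929/(2π·0.0587) = 1.607 m·K/W
  R'_conv,out = 1/(2πr h) = 1/(2π·0.0711·18.4) = 0.1217 m·K/W
ΣR = 7.120×10^-4 + 1.607 + 0.1217 = 1.729 m·K/W
Q' = ΔT/ΣR = (690 K − 308.4 K)/1.729 = 221 W/m

Q' = 221 W/m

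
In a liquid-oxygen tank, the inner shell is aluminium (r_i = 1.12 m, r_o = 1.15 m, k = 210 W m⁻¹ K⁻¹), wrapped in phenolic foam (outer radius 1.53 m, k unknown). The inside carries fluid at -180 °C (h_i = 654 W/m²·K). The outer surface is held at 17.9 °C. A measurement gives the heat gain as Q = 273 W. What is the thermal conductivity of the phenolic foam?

k = 0.0237 W/m·K

ΣR = ΔT/Q = |-180 − 17.9|/273 = 0.7249 K/W
Known resistances:
  R_conv,in = 1/(4πr²h) = 1/(4π·1.12²·654) = 9.700×10^-5 K/W
  R_aluminium = (1/1.12 − 1/1.15)/(4πk) = 0.02329/(4π·210) = 8.826×10^-6 K/W
R_phenolic foam = ΣR − ΣR_known = 0.7249 − 1.058×10^-4 = 0.7248 K/W
(1/r₁−1/r₂)/(4πk) = 0.7248 ⇒ k = 0.2160/(4π·0.7248) = 0.0237 W/m·K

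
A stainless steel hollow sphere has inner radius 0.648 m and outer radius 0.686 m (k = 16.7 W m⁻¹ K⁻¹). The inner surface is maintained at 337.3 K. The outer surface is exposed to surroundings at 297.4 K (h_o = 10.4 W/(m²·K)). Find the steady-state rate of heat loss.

Resistance network (inner→outer):
  R_stainless steel = (1/0.648 − 1/0.686)/(4πk) = 0.08548/(4π·16.7) = 4.073×10^-4 K/W
  R_conv,out = 1/(4πr²h) = 1/(4π·0.686²·10.4) = 0.01626 K/W
ΣR = 4.073×10^-4 + 0.01626 = 0.01667 K/W
Q = ΔT/ΣR = (337.3 K − 297.4 K)/0.01667 = 2390 W

Q = 2.39 kW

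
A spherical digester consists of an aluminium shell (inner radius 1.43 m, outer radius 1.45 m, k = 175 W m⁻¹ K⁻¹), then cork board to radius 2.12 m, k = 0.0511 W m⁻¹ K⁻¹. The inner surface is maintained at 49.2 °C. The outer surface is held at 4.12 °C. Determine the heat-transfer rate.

Resistance network (inner→outer):
  R_aluminium = (1/1.43 − 1/1.45)/(4πk) = 0.009646/(4π·175) = 4.386×10^-6 K/W
  R_cork board = (1/1.45 − 1/2.12)/(4πk) = 0.2180/(4π·0.0511) = 0.3394 K/W
ΣR = 4.386×10^-6 + 0.3394 = 0.3394 K/W
Q = ΔT/ΣR = (49.2 °C − 4.12 °C)/0.3394 = 133 W

Q = 133 W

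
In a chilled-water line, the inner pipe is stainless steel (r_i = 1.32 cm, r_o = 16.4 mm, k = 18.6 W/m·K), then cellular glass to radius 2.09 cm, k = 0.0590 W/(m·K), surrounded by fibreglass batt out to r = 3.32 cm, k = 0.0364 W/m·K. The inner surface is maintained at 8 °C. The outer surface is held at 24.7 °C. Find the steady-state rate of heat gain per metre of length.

Treat each layer as a resistance in series:
  R'_stainless steel = ln(0.0164/0.0132)/(2πk) = 0.2171/(2π·18.6) = 0.001857 m·K/W
  R'_cellular glass = ln(0.0209/0.0164)/(2πk) = 0.2425/(2π·0.0590) = 0.6541 m·K/W
  R'_fibreglass batt = ln(0.0332/0.0209)/(2πk) = 0.4628/(2π·0.0364) = 2.024 m·K/W
ΣR = 0.001857 + 0.6541 + 2.024 = 2.680 m·K/W
Q' = ΔT/ΣR = (8 °C − 24.7 °C)/2.680 = -6.23 W/m
(Negative Q' ⇒ heat flows inward; heat gain = 6.23 W/m.)

Q' = 6.23 W/m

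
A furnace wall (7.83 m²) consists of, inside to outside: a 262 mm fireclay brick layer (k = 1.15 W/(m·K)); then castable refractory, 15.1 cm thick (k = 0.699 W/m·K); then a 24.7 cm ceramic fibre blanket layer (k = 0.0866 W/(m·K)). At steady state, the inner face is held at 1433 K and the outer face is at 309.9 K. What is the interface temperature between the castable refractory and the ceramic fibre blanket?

T = 1282 K

Treat each layer as a resistance in series:
  R_fireclay brick = L/(kA) = 0.262/(1.15·7.83) = 0.02910 K/W
  R_castable refractory = L/(kA) = 0.151/(0.699·7.83) = 0.02759 K/W
  R_ceramic fibre blanket = L/(kA) = 0.247/(0.0866·7.83) = 0.3643 K/W
ΣR = 0.02910 + 0.02759 + 0.3643 = 0.4210 K/W
Q = ΔT/ΣR = (1433 K − 309.9 K)/0.4210 = 2668 W
From the inner boundary to the castable refractory/ceramic fibre blanket interface, ΣR_partial = 0.05669 K/W.
T_interface = T_in − Q·ΣR_partial = 1433 K − (2668)(0.05669) = 1282 K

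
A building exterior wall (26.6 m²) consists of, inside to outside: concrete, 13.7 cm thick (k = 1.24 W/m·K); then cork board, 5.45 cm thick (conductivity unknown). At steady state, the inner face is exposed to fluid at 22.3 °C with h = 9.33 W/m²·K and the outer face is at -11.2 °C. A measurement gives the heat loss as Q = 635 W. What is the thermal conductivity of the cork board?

ΣR = ΔT/Q = |22.3 − -11.2|/635 = 0.05276 K/W
Known resistances:
  R_conv,in = 1/(hA) = 1/(9.33·26.6) = 0.004029 K/W
  R_concrete = L/(kA) = 0.137/(1.24·26.6) = 0.004154 K/W
R_cork board = ΣR − ΣR_known = 0.05276 − 0.008183 = 0.04458 K/W
L/(kA) = 0.04458 ⇒ k = 0.0545/(0.04458·26.6) = 0.0460 W/m·K

k = 0.0460 W/m·K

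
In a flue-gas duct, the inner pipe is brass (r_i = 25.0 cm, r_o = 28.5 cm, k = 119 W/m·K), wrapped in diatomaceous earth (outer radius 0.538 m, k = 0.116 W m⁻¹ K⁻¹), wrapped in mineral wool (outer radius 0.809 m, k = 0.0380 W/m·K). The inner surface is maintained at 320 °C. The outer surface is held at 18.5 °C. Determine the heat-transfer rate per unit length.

Resistance network (inner→outer):
  R'_brass = ln(0.285/0.250)/(2πk) = 0.1310/(2π·119) = 1.752×10^-4 m·K/W
  R'_diatomaceous earth = ln(0.538/0.285)/(2πk) = 0.6354/(2π·0.116) = 0.8717 m·K/W
  R'_mineral wool = ln(0.809/0.538)/(2πk) = 0.4079/(2π·0.0380) = 1.709 m·K/W
ΣR = 1.752×10^-4 + 0.8717 + 1.709 = 2.581 m·K/W
Q' = ΔT/ΣR = (320 °C − 18.5 °C)/2.581 = 117 W/m

Q' = 117 W/m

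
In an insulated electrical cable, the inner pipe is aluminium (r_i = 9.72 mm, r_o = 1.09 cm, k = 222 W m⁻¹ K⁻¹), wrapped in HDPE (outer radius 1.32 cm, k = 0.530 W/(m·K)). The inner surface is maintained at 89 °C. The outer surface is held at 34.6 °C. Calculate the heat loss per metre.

Series thermal resistances, inner to outer:
  R'_aluminium = ln(0.0109/0.00972)/(2πk) = 0.1146/(2π·222) = 8.214×10^-5 m·K/W
  R'_HDPE = ln(0.0132/0.0109)/(2πk) = 0.1915/(2π·0.530) = 0.05749 m·K/W
ΣR = 8.214×10^-5 + 0.05749 = 0.05757 m·K/W
Q' = ΔT/ΣR = (89 °C − 34.6 °C)/0.05757 = 945 W/m

Q' = 945 W/m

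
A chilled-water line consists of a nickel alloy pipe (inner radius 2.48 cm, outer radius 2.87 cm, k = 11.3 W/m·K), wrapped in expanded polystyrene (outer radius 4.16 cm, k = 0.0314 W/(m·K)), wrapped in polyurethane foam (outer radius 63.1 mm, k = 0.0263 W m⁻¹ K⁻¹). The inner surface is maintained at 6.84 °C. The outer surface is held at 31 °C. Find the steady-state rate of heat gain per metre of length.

Treat each layer as a resistance in series:
  R'_nickel alloy = ln(0.0287/0.0248)/(2πk) = 0.1461/(2π·11.3) = 0.002057 m·K/W
  R'_expanded polystyrene = ln(0.0416/0.0287)/(2πk) = 0.3712/(2π·0.0314) = 1.881 m·K/W
  R'_polyurethane foam = ln(0.0631/0.0416)/(2πk) = 0.4166/(2π·0.0263) = 2.521 m·K/W
ΣR = 0.002057 + 1.881 + 2.521 = 4.404 m·K/W
Q' = ΔT/ΣR = (6.84 °C − 31 °C)/4.404 = -5.49 W/m
(Negative Q' ⇒ heat flows inward; heat gain = 5.49 W/m.)

Q' = 5.49 W/m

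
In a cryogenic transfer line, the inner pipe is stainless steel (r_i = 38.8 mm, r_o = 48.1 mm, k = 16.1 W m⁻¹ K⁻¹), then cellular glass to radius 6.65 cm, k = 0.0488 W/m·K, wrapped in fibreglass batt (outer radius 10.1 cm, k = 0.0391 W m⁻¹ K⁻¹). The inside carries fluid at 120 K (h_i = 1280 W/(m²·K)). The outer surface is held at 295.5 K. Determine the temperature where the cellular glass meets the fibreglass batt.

T = 187.4 K

Resistance network (inner→outer):
  R'_conv,in = 1/(2πr h) = 1/(2π·0.0388·1280) = 0.003205 m·K/W
  R'_stainless steel = ln(0.0481/0.0388)/(2πk) = 0.2149/(2π·16.1) = 0.002124 m·K/W
  R'_cellular glass = ln(0.0665/0.0481)/(2πk) = 0.3239/(2π·0.0488) = 1.056 m·K/W
  R'_fibreglass batt = ln(0.101/0.0665)/(2πk) = 0.4179/(2π·0.0391) = 1.701 m·K/W
ΣR = 0.003205 + 0.002124 + 1.056 + 1.701 = 2.762 m·K/W
Q' = ΔT/ΣR = (120 K − 295.5 K)/2.762 = -63.54 W/m
From the inner boundary to the cellular glass/fibreglass batt interface, ΣR_partial = 1.061 m·K/W.
T_interface = T_in − Q'·ΣR_partial = 120 K − (-63.54)(1.061) = 187.4 K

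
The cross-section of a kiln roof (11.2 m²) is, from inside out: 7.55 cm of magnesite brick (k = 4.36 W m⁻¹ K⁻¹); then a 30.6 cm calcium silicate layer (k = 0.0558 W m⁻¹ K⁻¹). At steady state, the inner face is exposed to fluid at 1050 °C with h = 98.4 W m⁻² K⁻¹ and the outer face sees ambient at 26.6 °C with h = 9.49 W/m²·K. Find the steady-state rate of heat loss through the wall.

Q = 2.04 kW

Resistance network (inner→outer):
  R_conv,in = 1/(hA) = 1/(98.4·11.2) = 9.074×10^-4 K/W
  R_magnesite brick = L/(kA) = 0.0755/(4.36·11.2) = 0.001546 K/W
  R_calcium silicate = L/(kA) = 0.306/(0.0558·11.2) = 0.4896 K/W
  R_conv,out = 1/(hA) = 1/(9.49·11.2) = 0.009408 K/W
ΣR = 9.074×10^-4 + 0.001546 + 0.4896 + 0.009408 = 0.5015 K/W
Q = ΔT/ΣR = (1050 °C − 26.6 °C)/0.5015 = 2040 W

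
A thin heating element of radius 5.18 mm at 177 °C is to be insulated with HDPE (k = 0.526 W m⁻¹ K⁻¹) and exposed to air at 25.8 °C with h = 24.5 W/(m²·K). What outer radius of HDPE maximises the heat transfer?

r_cr = 2.15 cm

For a cylinder, r_cr = k_ins/h = 0.526/24.5 = 0.0215 m = 2.15 cm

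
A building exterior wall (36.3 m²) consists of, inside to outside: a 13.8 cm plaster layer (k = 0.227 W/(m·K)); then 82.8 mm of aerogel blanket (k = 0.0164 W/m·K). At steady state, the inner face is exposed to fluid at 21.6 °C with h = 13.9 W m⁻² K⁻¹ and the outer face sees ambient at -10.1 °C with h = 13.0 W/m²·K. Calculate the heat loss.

Series thermal resistances, inner to outer:
  R_conv,in = 1/(hA) = 1/(13.9·36.3) = 0.001982 K/W
  R_plaster = L/(kA) = 0.138/(0.227·36.3) = 0.01675 K/W
  R_aerogel blanket = L/(kA) = 0.0828/(0.0164·36.3) = 0.1391 K/W
  R_conv,out = 1/(hA) = 1/(13.0·36.3) = 0.002119 K/W
ΣR = 0.001982 + 0.01675 + 0.1391 + 0.002119 = 0.1600 K/W
Q = ΔT/ΣR = (21.6 °C − -10.1 °C)/0.1600 = 198 W

Q = 198 W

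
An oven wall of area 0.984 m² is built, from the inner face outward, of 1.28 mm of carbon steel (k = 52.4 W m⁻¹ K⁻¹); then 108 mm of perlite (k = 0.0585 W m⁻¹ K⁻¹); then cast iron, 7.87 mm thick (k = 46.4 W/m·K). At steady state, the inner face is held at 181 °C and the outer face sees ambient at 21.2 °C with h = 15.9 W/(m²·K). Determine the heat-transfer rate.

Resistance network (inner→outer):
  R_carbon steel = L/(kA) = 0.00128/(52.4·0.984) = 2.482×10^-5 K/W
  R_perlite = L/(kA) = 0.108/(0.0585·0.984) = 1.876 K/W
  R_cast iron = L/(kA) = 0.00787/(46.4·0.984) = 1.724×10^-4 K/W
  R_conv,out = 1/(hA) = 1/(15.9·0.984) = 0.06392 K/W
ΣR = 2.482×10^-5 + 1.876 + 1.724×10^-4 + 0.06392 = 1.940 K/W
Q = ΔT/ΣR = (181 °C − 21.2 °C)/1.940 = 82.4 W

Q = 82.4 W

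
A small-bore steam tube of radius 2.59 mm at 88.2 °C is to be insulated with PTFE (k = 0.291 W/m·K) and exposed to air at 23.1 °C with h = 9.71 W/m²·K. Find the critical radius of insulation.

r_cr = 3.00 cm

For a cylinder, r_cr = k_ins/h = 0.291/9.71 = 0.0300 m = 3.00 cm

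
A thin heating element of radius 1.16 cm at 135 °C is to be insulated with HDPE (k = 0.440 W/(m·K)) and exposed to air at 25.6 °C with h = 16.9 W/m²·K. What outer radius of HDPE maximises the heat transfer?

r_cr = 2.60 cm

For a cylinder, r_cr = k_ins/h = 0.440/16.9 = 0.0260 m = 2.60 cm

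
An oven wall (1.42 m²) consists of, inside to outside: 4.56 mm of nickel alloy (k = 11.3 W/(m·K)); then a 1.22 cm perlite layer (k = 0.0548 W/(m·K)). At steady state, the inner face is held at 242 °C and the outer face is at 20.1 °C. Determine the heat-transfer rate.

Q = 1410 W

Resistance network (inner→outer):
  R_nickel alloy = L/(kA) = 0.00456/(11.3·1.42) = 2.842×10^-4 K/W
  R_perlite = L/(kA) = 0.0122/(0.0548·1.42) = 0.1568 K/W
ΣR = 2.842×10^-4 + 0.1568 = 0.1571 K/W
Q = ΔT/ΣR = (242 °C − 20.1 °C)/0.1571 = 1410 W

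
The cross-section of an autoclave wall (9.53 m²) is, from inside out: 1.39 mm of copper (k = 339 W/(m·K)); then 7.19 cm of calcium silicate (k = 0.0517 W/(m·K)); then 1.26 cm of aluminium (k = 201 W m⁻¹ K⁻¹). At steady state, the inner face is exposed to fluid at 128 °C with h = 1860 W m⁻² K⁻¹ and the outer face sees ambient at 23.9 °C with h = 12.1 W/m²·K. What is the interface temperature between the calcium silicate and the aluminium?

Series thermal resistances, inner to outer:
  R_conv,in = 1/(hA) = 1/(1860·9.53) = 5.641×10^-5 K/W
  R_copper = L/(kA) = 0.00139/(339·9.53) = 4.303×10^-7 K/W
  R_calcium silicate = L/(kA) = 0.0719/(0.0517·9.53) = 0.1459 K/W
  R_aluminium = L/(kA) = 0.0126/(201·9.53) = 6.578×10^-6 K/W
  R_conv,out = 1/(hA) = 1/(12.1·9.53) = 0.008672 K/W
ΣR = 5.641×10^-5 + 4.303×10^-7 + 0.1459 + 6.578×10^-6 + 0.008672 = 0.1546 K/W
Q = ΔT/ΣR = (128 °C − 23.9 °C)/0.1546 = 673.4 W
From the inner boundary to the calcium silicate/aluminium interface, ΣR_partial = 0.1460 K/W.
T_interface = T_in − Q·ΣR_partial = 128 °C − (673.4)(0.1460) = 29.7 °C

T = 29.7 °C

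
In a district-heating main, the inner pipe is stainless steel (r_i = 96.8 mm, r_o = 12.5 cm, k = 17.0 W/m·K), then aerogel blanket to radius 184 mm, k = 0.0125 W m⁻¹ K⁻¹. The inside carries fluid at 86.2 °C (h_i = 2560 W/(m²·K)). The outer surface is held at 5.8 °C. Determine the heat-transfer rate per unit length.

Treat each layer as a resistance in series:
  R'_conv,in = 1/(2πr h) = 1/(2π·0.0968·2560) = 6.423×10^-4 m·K/W
  R'_stainless steel = ln(0.125/0.0968)/(2πk) = 0.2557/(2π·17.0) = 0.002394 m·K/W
  R'_aerogel blanket = ln(0.184/0.125)/(2πk) = 0.3866/(2π·0.0125) = 4.923 m·K/W
ΣR = 6.423×10^-4 + 0.002394 + 4.923 = 4.926 m·K/W
Q' = ΔT/ΣR = (86.2 °C − 5.8 °C)/4.926 = 16.3 W/m

Q' = 16.3 W/m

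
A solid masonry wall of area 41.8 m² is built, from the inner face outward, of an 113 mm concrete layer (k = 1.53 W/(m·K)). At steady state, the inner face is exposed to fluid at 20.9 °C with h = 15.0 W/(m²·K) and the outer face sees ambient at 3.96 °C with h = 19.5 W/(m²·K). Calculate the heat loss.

Q = 3.69 kW

Resistance network (inner→outer):
  R_conv,in = 1/(hA) = 1/(15.0·41.8) = 0.001595 K/W
  R_concrete = L/(kA) = 0.113/(1.53·41.8) = 0.001767 K/W
  R_conv,out = 1/(hA) = 1/(19.5·41.8) = 0.001227 K/W
ΣR = 0.001595 + 0.001767 + 0.001227 = 0.004589 K/W
Q = ΔT/ΣR = (20.9 °C − 3.96 °C)/0.004589 = 3690 W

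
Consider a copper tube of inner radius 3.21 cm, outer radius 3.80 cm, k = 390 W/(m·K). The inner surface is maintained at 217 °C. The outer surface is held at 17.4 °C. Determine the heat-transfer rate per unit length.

Q' = 2πk·ΔT/ln(r₂/r₁) = 2π × 390 × 199.6 / ln(0.0380/0.0321) = 2.90×10^6 W/m

Q' = 2900 kW/m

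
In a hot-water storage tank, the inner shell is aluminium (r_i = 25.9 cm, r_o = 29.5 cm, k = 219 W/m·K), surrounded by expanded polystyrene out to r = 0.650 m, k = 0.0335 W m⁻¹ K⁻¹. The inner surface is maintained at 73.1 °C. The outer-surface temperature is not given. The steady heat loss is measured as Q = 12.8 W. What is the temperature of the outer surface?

Sum the resistances:
  R_aluminium = (1/0.259 − 1/0.295)/(4πk) = 0.4712/(4π·219) = 1.712×10^-4 K/W
  R_expanded polystyrene = (1/0.295 − 1/0.650)/(4πk) = 1.851/(4π·0.0335) = 4.398 K/W
ΣR = 4.398 K/W
ΔT = Q·ΣR = 12.8 × 4.398 = 56.29 K
Heat flows outward, so T_out = T_in − ΔT = 73.1 − 56.29 = 16.8 °C

T_out = 16.8 °C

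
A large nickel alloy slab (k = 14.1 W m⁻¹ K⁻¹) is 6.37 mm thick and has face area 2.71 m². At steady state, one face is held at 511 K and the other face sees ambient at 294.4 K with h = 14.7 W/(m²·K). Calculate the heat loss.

Series thermal resistances, inner to outer:
  R_nickel alloy = L/(kA) = 0.00637/(14.1·2.71) = 1.667×10^-4 K/W
  R_conv,out = 1/(hA) = 1/(14.7·2.71) = 0.02510 K/W
ΣR = 1.667×10^-4 + 0.02510 = 0.02527 K/W
Q = ΔT/ΣR = (511 K − 294.4 K)/0.02527 = 8570 W

Q = 8570 W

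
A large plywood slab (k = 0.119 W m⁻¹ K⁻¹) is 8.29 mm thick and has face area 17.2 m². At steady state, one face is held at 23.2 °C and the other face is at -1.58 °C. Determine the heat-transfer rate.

Q = kA·ΔT/L = 0.119 × 17.2 × |23.2 °C − -1.58 °C| / 0.00829 = 6120 W

Q = 6120 W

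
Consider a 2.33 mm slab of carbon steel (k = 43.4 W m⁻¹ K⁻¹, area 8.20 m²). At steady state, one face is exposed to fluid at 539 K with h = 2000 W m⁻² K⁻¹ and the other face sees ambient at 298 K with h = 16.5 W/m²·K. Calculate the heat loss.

Resistance network (inner→outer):
  R_conv,in = 1/(hA) = 1/(2000·8.20) = 6.098×10^-5 K/W
  R_carbon steel = L/(kA) = 0.00233/(43.4·8.20) = 6.547×10^-6 K/W
  R_conv,out = 1/(hA) = 1/(16.5·8.20) = 0.007391 K/W
ΣR = 6.098×10^-5 + 6.547×10^-6 + 0.007391 = 0.007459 K/W
Q = ΔT/ΣR = (539 K − 298 K)/0.007459 = 32300 W

Q = 32.3 kW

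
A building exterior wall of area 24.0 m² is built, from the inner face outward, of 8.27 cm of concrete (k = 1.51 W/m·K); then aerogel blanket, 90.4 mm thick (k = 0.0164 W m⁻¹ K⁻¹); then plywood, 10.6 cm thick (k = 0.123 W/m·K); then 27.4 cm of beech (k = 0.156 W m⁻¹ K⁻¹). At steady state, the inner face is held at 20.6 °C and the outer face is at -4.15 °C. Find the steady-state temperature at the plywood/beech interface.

Treat each layer as a resistance in series:
  R_concrete = L/(kA) = 0.0827/(1.51·24.0) = 0.002282 K/W
  R_aerogel blanket = L/(kA) = 0.0904/(0.0164·24.0) = 0.2297 K/W
  R_plywood = L/(kA) = 0.106/(0.123·24.0) = 0.03591 K/W
  R_beech = L/(kA) = 0.274/(0.156·24.0) = 0.07318 K/W
ΣR = 0.002282 + 0.2297 + 0.03591 + 0.07318 = 0.3411 K/W
Q = ΔT/ΣR = (20.6 °C − -4.15 °C)/0.3411 = 72.56 W
From the inner boundary to the plywood/beech interface, ΣR_partial = 0.2679 K/W.
T_interface = T_in − Q·ΣR_partial = 20.6 °C − (72.56)(0.2679) = 1.16 °C

T = 1.16 °C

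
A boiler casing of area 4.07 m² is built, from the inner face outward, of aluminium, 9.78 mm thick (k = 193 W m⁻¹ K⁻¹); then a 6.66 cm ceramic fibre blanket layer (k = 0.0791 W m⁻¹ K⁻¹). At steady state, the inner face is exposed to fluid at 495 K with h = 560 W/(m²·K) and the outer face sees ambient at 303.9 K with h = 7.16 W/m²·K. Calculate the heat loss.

Q = 791 W

Treat each layer as a resistance in series:
  R_conv,in = 1/(hA) = 1/(560·4.07) = 4.388×10^-4 K/W
  R_aluminium = L/(kA) = 0.00978/(193·4.07) = 1.245×10^-5 K/W
  R_ceramic fibre blanket = L/(kA) = 0.0666/(0.0791·4.07) = 0.2069 K/W
  R_conv,out = 1/(hA) = 1/(7.16·4.07) = 0.03432 K/W
ΣR = 4.388×10^-4 + 1.245×10^-5 + 0.2069 + 0.03432 = 0.2417 K/W
Q = ΔT/ΣR = (495 K − 303.9 K)/0.2417 = 791 W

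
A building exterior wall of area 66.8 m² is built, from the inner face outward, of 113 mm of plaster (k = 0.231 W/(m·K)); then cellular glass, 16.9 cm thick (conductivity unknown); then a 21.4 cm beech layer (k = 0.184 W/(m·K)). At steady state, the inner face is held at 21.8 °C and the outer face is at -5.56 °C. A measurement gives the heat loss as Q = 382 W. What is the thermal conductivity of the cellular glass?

k = 0.0540 W/m·K

ΣR = ΔT/Q = |21.8 − -5.56|/382 = 0.07162 K/W
Known resistances:
  R_plaster = L/(kA) = 0.113/(0.231·66.8) = 0.007323 K/W
  R_beech = L/(kA) = 0.214/(0.184·66.8) = 0.01741 K/W
R_cellular glass = ΣR − ΣR_known = 0.07162 − 0.02473 = 0.04689 K/W
L/(kA) = 0.04689 ⇒ k = 0.169/(0.04689·66.8) = 0.0540 W/m·K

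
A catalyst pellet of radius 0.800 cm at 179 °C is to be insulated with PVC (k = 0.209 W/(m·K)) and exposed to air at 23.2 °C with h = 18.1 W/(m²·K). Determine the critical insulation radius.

r_cr = 2.31 cm

For a sphere, r_cr = 2k_ins/h = 2·0.209/18.1 = 0.0231 m = 2.31 cm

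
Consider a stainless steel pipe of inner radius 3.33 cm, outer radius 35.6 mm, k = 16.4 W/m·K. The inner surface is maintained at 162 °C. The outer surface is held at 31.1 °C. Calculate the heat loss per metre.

Q' = 2πk·ΔT/ln(r₂/r₁) = 2π × 16.4 × 130.9 / ln(0.0356/0.0333) = 2.02×10^5 W/m

Q' = 2.02×10^5 W/m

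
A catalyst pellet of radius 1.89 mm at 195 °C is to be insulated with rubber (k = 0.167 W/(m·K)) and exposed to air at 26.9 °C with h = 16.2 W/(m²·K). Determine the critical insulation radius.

For a sphere, r_cr = 2k_ins/h = 2·0.167/16.2 = 0.0206 m = 2.06 cm

r_cr = 2.06 cm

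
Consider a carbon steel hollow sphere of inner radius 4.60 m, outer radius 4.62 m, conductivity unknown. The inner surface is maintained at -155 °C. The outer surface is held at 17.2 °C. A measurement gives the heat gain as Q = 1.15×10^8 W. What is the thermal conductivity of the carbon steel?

ΣR = ΔT/Q = |-155 − 17.2|/1.15×10^8 = 1.497×10^-6 K/W
(1/r₁−1/r₂)/(4πk) = 1.497×10^-6 ⇒ k = 9.411×10^-4/(4π·1.497×10^-6) = 50.0 W/m·K

k = 50.0 W/m·K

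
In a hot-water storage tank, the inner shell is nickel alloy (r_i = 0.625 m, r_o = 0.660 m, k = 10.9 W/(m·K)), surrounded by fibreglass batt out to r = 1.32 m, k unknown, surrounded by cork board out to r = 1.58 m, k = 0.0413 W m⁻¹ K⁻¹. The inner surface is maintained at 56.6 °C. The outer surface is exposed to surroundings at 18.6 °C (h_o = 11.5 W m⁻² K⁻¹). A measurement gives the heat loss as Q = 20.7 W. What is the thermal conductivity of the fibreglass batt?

k = 0.0379 W/m·K

ΣR = ΔT/Q = |56.6 − 18.6|/20.7 = 1.836 K/W
Known resistances:
  R_nickel alloy = (1/0.625 − 1/0.660)/(4πk) = 0.08485/(4π·10.9) = 6.195×10^-4 K/W
  R_cork board = (1/1.32 − 1/1.58)/(4πk) = 0.1247/(4π·0.0413) = 0.2402 K/W
  R_conv,out = 1/(4πr²h) = 1/(4π·1.58²·11.5) = 0.002772 K/W
R_fibreglass batt = ΣR − ΣR_known = 1.836 − 0.2436 = 1.592 K/W
(1/r₁−1/r₂)/(4πk) = 1.592 ⇒ k = 0.7576/(4π·1.592) = 0.0379 W/m·K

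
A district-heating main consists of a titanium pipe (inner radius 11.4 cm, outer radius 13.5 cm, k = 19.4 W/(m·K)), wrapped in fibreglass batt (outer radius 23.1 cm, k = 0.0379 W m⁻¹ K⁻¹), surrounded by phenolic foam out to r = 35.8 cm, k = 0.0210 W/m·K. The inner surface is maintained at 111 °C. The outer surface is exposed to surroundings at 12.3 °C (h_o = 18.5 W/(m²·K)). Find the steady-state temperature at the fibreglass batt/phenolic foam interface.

Series thermal resistances, inner to outer:
  R'_titanium = ln(0.135/0.114)/(2πk) = 0.1691/(2π·19.4) = 0.001387 m·K/W
  R'_fibreglass batt = ln(0.231/0.135)/(2πk) = 0.5371/(2π·0.0379) = 2.256 m·K/W
  R'_phenolic foam = ln(0.358/0.231)/(2πk) = 0.4381/(2π·0.0210) = 3.320 m·K/W
  R'_conv,out = 1/(2πr h) = 1/(2π·0.358·18.5) = 0.02403 m·K/W
ΣR = 0.001387 + 2.256 + 3.320 + 0.02403 = 5.601 m·K/W
Q' = ΔT/ΣR = (111 °C − 12.3 °C)/5.601 = 17.62 W/m
From the inner boundary to the fibreglass batt/phenolic foam interface, ΣR_partial = 2.257 m·K/W.
T_interface = T_in − Q'·ΣR_partial = 111 °C − (17.62)(2.257) = 71.2 °C

T = 71.2 °C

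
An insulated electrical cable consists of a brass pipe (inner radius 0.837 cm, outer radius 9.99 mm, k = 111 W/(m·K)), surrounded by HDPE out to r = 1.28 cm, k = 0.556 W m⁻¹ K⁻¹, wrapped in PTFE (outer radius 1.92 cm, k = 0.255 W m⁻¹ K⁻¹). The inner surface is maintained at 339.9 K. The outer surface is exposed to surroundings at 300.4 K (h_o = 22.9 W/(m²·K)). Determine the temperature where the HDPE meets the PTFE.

Series thermal resistances, inner to outer:
  R'_brass = ln(0.00999/0.00837)/(2πk) = 0.1769/(2π·111) = 2.537×10^-4 m·K/W
  R'_HDPE = ln(0.0128/0.00999)/(2πk) = 0.2479/(2π·0.556) = 0.07095 m·K/W
  R'_PTFE = ln(0.0192/0.0128)/(2πk) = 0.4055/(2π·0.255) = 0.2531 m·K/W
  R'_conv,out = 1/(2πr h) = 1/(2π·0.0192·22.9) = 0.3620 m·K/W
ΣR = 2.537×10^-4 + 0.07095 + 0.2531 + 0.3620 = 0.6863 m·K/W
Q' = ΔT/ΣR = (339.9 K − 300.4 K)/0.6863 = 57.56 W/m
From the inner boundary to the HDPE/PTFE interface, ΣR_partial = 0.07120 m·K/W.
T_interface = T_in − Q'·ΣR_partial = 339.9 K − (57.56)(0.07120) = 335.8 K

T = 335.8 K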